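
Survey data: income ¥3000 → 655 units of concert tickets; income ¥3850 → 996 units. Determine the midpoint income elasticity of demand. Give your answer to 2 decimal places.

1.66

ΔQ = 996 − 655 = 341; midpoint Q̄ = (655 + 996)/2 = 825.5.
ΔI = 3850 − 3000 = 850; midpoint Ī = (3000 + 3850)/2 = 3425.
η = (ΔQ/Q̄) ÷ (ΔI/Ī) = (341/825.5) ÷ (850/3425) = 1.66.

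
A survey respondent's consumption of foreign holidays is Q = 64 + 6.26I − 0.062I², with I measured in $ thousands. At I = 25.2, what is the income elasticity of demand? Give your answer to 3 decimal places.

0.433

At I = 25.2: Q = 182.3795.
dQ/dI = 6.26 − 0.124I = 3.13520.
η = (dQ/dI)·(I/Q) = 3.13520 × (25.2/182.3795) = 0.433.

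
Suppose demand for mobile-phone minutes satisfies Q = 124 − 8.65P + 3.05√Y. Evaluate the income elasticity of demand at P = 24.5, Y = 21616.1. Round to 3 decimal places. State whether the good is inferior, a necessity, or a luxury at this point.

At P = 24.5, Y = 21616.1: Q = 360.499.
Holding P constant, ∂Q/∂Y = 3.05/(2√Y) = 0.0103724.
η_Y = (∂Q/∂Y)·(Y/Q) = 0.0103724 × (21616.1/360.499) = 0.622.
Since 0 < η < 1, this is a necessity.

0.622 (necessity)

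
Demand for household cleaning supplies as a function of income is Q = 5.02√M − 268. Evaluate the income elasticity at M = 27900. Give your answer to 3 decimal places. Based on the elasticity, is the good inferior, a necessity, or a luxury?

0.735 (necessity)

At M = 27900: Q = 570.505.
dQ/dM = 5.02/(2√M) = 0.015027 at this income.
η = (dQ/dM)·(M/Q) = 0.015027 × (27900/570.505) = 0.735.
Since 0 < η < 1, the good is a necessity.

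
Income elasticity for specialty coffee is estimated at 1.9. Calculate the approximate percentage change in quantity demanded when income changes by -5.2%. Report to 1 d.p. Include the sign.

-9.9%

%ΔQ ≈ η × %ΔI = 1.9 × (-5.2%) = -9.9%.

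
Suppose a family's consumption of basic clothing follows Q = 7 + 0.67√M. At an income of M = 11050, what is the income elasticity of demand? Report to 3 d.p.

0.455

At M = 11050: Q = 77.430.
dQ/dM = 0.67/(2√M) = 0.00318687 at this income.
η = (dQ/dM)·(M/Q) = 0.00318687 × (11050/77.430) = 0.455.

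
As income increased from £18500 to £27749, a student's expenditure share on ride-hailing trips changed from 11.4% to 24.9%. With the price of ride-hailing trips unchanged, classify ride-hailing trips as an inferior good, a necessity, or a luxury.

luxury

The budget share rises as income rises, so η > 1.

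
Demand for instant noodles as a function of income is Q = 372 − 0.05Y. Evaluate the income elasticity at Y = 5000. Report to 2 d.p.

At Y = 5000: Q = 122.000.
dQ/dY = −0.05.
η = (dQ/dY)·(Y/Q) = -0.05 × (5000/122.000) = -2.05.

-2.05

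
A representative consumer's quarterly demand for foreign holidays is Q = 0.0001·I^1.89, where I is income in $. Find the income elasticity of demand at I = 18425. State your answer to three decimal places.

For Q = A·I^β the income elasticity is constant and equal to β.
Here β = 1.89, so η = 1.890.

1.890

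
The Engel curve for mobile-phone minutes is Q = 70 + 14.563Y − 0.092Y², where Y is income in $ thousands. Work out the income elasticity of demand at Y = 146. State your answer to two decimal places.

At Y = 146: Q = 235.1260.
dQ/dY = 14.563 − 0.184Y = -12.30100.
η = (dQ/dY)·(Y/Q) = -12.30100 × (146/235.1260) = -7.64.

-7.64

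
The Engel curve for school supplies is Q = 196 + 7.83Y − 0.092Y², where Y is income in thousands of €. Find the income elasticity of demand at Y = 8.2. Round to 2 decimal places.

At Y = 8.2: Q = 254.0199.
dQ/dY = 7.83 − 0.184Y = 6.32120.
η = (dQ/dY)·(Y/Q) = 6.32120 × (8.2/254.0199) = 0.20.

0.20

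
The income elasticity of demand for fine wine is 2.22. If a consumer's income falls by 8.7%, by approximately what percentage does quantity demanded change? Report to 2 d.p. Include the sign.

-19.31%

%ΔQ ≈ η × %ΔI = 2.22 × (-8.7%) = -19.31%.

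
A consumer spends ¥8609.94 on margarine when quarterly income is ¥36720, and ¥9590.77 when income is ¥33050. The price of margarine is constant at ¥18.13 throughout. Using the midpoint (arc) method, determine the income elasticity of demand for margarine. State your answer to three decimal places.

With a constant price, Q₁ = 8609.94/18.13 = 474.900 and Q₂ = 9590.77/18.13 = 529.000 (equivalently, work directly with expenditure since P cancels).
Midpoint %ΔQ = (9590.77 − 8609.94)/9100.36 = 0.10778; midpoint %ΔI = (33050 − 36720)/34885 = -0.10520.
η = 0.10778 / -0.10520 = -1.024.

-1.024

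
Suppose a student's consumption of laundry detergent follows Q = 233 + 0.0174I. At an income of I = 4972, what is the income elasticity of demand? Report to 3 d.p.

At I = 4972: Q = 319.513.
dQ/dI = 0.0174.
η = (dQ/dI)·(I/Q) = 0.0174 × (4972/319.513) = 0.271.

0.271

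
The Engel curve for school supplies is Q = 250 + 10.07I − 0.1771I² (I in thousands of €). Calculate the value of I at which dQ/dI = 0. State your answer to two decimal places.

28.43

dQ/dI = 10.07 − 0.3542I.
The good is inferior where dQ/dI < 0. Setting dQ/dI = 0 gives I = 10.07 / 0.3542 = 28.43.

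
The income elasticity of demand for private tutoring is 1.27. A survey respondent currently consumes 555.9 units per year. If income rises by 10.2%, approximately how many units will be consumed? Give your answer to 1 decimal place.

%ΔQ ≈ η × %ΔI = 1.27 × 10.2% = 12.954%.
New Q ≈ 555.9 × (1 + 0.12954) = 627.9.

627.9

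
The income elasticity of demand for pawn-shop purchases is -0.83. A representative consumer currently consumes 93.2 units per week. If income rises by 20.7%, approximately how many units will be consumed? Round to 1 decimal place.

77.2

%ΔQ ≈ η × %ΔI = -0.83 × 20.7% = -17.181%.
New Q ≈ 93.2 × (1 − 0.17181) = 77.2.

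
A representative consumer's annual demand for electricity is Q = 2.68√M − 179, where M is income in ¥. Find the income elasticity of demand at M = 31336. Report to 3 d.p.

At M = 31336: Q = 295.413.
dQ/dM = 2.68/(2√M) = 0.00756978 at this income.
η = (dQ/dM)·(M/Q) = 0.00756978 × (31336/295.413) = 0.803.

0.803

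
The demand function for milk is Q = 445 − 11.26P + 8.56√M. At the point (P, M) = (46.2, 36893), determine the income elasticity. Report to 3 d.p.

0.524

At P = 46.2, M = 36893: Q = 1568.954.
Holding P constant, ∂Q/∂M = 8.56/(2√M) = 0.0222829.
η_M = (∂Q/∂M)·(M/Q) = 0.0222829 × (36893/1568.954) = 0.524.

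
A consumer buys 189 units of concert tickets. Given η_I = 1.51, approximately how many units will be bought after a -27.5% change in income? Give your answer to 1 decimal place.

110.5

%ΔQ ≈ η × %ΔI = 1.51 × (-27.5%) = -41.525%.
New Q ≈ 189 × (1 − 0.41525) = 110.5.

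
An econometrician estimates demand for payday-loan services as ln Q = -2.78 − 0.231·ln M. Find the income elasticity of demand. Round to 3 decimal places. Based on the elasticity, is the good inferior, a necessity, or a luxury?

-0.231 (inferior good)

In a log-linear demand, the coefficient on ln M is the income elasticity.
So η = -0.231.
η < 0 ⇒ inferior good.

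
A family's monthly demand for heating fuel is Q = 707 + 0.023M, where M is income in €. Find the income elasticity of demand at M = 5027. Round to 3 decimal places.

0.141

At M = 5027: Q = 822.621.
dQ/dM = 0.023.
η = (dQ/dM)·(M/Q) = 0.023 × (5027/822.621) = 0.141.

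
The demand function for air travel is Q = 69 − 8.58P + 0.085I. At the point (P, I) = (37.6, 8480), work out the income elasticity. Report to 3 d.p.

At P = 37.6, I = 8480: Q = 467.192.
Holding P constant, ∂Q/∂I = 0.085.
η_I = (∂Q/∂I)·(I/Q) = 0.085 × (8480/467.192) = 1.543.

1.543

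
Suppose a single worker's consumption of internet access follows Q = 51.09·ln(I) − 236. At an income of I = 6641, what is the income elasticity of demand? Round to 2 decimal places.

0.24

At I = 6641: Q = 213.644.
dQ/dI = 51.09/I = 0.00769312 at this income.
η = (dQ/dI)·(I/Q) = 0.00769312 × (6641/213.644) = 0.24.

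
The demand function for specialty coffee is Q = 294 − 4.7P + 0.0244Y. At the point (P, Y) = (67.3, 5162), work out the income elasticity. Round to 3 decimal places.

1.215

At P = 67.3, Y = 5162: Q = 103.643.
Holding P constant, ∂Q/∂Y = 0.0244.
η_Y = (∂Q/∂Y)·(Y/Q) = 0.0244 × (5162/103.643) = 1.215.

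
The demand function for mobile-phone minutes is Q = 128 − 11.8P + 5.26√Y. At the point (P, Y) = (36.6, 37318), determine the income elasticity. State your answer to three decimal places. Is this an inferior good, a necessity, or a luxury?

0.713 (necessity)

At P = 36.6, Y = 37318: Q = 712.240.
Holding P constant, ∂Q/∂Y = 5.26/(2√Y) = 0.0136143.
η_Y = (∂Q/∂Y)·(Y/Q) = 0.0136143 × (37318/712.240) = 0.713.
Since 0 < η < 1, this is a necessity.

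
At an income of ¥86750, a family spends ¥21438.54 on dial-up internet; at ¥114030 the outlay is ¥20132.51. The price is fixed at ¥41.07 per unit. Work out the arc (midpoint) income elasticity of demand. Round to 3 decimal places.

-0.231

With a constant price, Q₁ = 21438.54/41.07 = 522.000 and Q₂ = 20132.51/41.07 = 490.200 (equivalently, work directly with expenditure since P cancels).
Midpoint %ΔQ = (20132.51 − 21438.54)/20785.53 = -0.06283; midpoint %ΔI = (114030 − 86750)/100390 = 0.27174.
η = -0.06283 / 0.27174 = -0.231.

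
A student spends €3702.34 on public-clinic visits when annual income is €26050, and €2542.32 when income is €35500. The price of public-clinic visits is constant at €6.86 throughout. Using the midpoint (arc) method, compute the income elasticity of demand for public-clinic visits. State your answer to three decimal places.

-1.210

With a constant price, Q₁ = 3702.34/6.86 = 539.700 and Q₂ = 2542.32/6.86 = 370.601 (equivalently, work directly with expenditure since P cancels).
Midpoint %ΔQ = (2542.32 − 3702.34)/3122.33 = -0.37152; midpoint %ΔI = (35500 − 26050)/30775 = 0.30707.
η = -0.37152 / 0.30707 = -1.210.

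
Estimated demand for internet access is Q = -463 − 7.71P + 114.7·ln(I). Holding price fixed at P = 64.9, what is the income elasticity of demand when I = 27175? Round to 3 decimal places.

0.552

At P = 64.9, I = 27175: Q = 207.714.
Holding P constant, ∂Q/∂I = 114.7/I = 0.00422079.
η_I = (∂Q/∂I)·(I/Q) = 0.00422079 × (27175/207.714) = 0.552.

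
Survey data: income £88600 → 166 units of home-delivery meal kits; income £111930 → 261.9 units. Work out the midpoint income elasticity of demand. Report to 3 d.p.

ΔQ = 261.9 − 166 = 95.9; midpoint Q̄ = (166 + 261.9)/2 = 213.95.
ΔI = 111930 − 88600 = 23330; midpoint Ī = (88600 + 111930)/2 = 100265.
η = (ΔQ/Q̄) ÷ (ΔI/Ī) = (95.9/213.95) ÷ (23330/100265) = 1.926.

1.926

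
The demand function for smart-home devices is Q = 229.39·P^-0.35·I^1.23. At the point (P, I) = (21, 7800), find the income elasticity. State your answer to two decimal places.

For a multiplicative demand Q = A·P^α·I^β, the income elasticity is β everywhere.
Here β = 1.23, so η = 1.23.

1.23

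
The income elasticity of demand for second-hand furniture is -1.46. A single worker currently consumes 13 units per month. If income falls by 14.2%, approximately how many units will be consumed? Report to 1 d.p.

15.7

%ΔQ ≈ η × %ΔI = -1.46 × (-14.2%) = 20.732%.
New Q ≈ 13 × (1 + 0.20732) = 15.7.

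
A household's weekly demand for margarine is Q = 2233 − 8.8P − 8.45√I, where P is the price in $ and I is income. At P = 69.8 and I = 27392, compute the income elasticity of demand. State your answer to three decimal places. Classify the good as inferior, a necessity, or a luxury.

-3.175 (inferior good)

At P = 69.8, I = 27392: Q = 220.240.
Holding P constant, ∂Q/∂I = -8.45/(2√I) = -0.0255279.
η_I = (∂Q/∂I)·(I/Q) = -0.0255279 × (27392/220.240) = -3.175.
Since η < 0, this is an inferior good.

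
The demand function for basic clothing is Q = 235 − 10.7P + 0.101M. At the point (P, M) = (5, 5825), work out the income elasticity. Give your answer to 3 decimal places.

0.764

At P = 5, M = 5825: Q = 769.825.
Holding P constant, ∂Q/∂M = 0.101.
η_M = (∂Q/∂M)·(M/Q) = 0.101 × (5825/769.825) = 0.764.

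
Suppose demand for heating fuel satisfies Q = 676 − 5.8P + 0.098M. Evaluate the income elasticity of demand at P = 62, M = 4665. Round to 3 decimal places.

0.591

At P = 62, M = 4665: Q = 773.570.
Holding P constant, ∂Q/∂M = 0.098.
η_M = (∂Q/∂M)·(M/Q) = 0.098 × (4665/773.570) = 0.591.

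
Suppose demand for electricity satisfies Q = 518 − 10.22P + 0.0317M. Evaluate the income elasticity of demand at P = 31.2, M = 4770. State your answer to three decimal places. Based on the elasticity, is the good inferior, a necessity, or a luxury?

0.432 (necessity)

At P = 31.2, M = 4770: Q = 350.345.
Holding P constant, ∂Q/∂M = 0.0317.
η_M = (∂Q/∂M)·(M/Q) = 0.0317 × (4770/350.345) = 0.432.
Since 0 < η < 1, this is a necessity.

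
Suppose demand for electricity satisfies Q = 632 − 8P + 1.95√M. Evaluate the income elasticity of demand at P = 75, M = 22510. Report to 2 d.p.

At P = 75, M = 22510: Q = 324.565.
Holding P constant, ∂Q/∂M = 1.95/(2√M) = 0.00649856.
η_M = (∂Q/∂M)·(M/Q) = 0.00649856 × (22510/324.565) = 0.45.

0.45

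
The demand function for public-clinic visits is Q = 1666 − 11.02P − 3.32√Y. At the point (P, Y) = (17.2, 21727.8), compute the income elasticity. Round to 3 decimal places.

At P = 17.2, Y = 21727.8: Q = 987.076.
Holding P constant, ∂Q/∂Y = -3.32/(2√Y) = -0.0112616.
η_Y = (∂Q/∂Y)·(Y/Q) = -0.0112616 × (21727.8/987.076) = -0.248.

-0.248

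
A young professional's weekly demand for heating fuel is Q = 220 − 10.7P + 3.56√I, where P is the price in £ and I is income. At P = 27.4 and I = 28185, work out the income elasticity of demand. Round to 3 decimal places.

0.570

At P = 27.4, I = 28185: Q = 524.487.
Holding P constant, ∂Q/∂I = 3.56/(2√I) = 0.0106026.
η_I = (∂Q/∂I)·(I/Q) = 0.0106026 × (28185/524.487) = 0.570.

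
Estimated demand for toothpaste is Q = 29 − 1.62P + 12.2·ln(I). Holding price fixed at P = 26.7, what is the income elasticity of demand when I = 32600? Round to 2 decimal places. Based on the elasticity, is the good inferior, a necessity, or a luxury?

0.11 (necessity)

At P = 26.7, I = 32600: Q = 112.529.
Holding P constant, ∂Q/∂I = 12.2/I = 0.000374233.
η_I = (∂Q/∂I)·(I/Q) = 0.000374233 × (32600/112.529) = 0.11.
Since 0 < η < 1, this is a necessity.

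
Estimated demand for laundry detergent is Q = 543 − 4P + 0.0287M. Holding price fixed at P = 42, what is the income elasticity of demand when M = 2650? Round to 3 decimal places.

0.169

At P = 42, M = 2650: Q = 451.055.
Holding P constant, ∂Q/∂M = 0.0287.
η_M = (∂Q/∂M)·(M/Q) = 0.0287 × (2650/451.055) = 0.169.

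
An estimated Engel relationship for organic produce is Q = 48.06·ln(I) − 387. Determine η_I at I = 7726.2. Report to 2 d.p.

1.11

At I = 7726.2: Q = 43.251.
dQ/dI = 48.06/I = 0.00622039 at this income.
η = (dQ/dI)·(I/Q) = 0.00622039 × (7726.2/43.251) = 1.11.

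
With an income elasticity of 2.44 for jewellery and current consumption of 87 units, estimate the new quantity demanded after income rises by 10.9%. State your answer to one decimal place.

%ΔQ ≈ η × %ΔI = 2.44 × 10.9% = 26.596%.
New Q ≈ 87 × (1 + 0.26596) = 110.1.

110.1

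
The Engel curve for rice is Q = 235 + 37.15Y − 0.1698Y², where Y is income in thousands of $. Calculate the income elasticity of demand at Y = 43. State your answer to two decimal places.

0.64

At Y = 43: Q = 1518.4898.
dQ/dY = 37.15 − 0.3396Y = 22.54720.
η = (dQ/dY)·(Y/Q) = 22.54720 × (43/1518.4898) = 0.64.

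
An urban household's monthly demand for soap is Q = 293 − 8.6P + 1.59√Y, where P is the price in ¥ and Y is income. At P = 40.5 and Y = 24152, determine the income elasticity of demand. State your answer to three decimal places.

At P = 40.5, Y = 24152: Q = 191.801.
Holding P constant, ∂Q/∂Y = 1.59/(2√Y) = 0.00511553.
η_Y = (∂Q/∂Y)·(Y/Q) = 0.00511553 × (24152/191.801) = 0.644.

0.644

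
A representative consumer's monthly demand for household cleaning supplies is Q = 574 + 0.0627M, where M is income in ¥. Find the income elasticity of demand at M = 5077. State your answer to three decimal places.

0.357

At M = 5077: Q = 892.328.
dQ/dM = 0.0627.
η = (dQ/dM)·(M/Q) = 0.0627 × (5077/892.328) = 0.357.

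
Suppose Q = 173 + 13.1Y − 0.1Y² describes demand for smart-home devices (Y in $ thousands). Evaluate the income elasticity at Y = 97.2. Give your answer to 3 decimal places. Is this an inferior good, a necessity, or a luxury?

-1.229 (inferior good)

At Y = 97.2: Q = 501.5360.
dQ/dY = 13.1 − 0.2Y = -6.34000.
η = (dQ/dY)·(Y/Q) = -6.34000 × (97.2/501.5360) = -1.229.
η < 0 ⇒ inferior good.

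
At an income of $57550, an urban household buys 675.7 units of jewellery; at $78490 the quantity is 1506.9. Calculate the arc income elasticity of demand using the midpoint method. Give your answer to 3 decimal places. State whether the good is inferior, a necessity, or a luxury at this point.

2.474 (luxury)

ΔQ = 1506.9 − 675.7 = 831.2; midpoint Q̄ = (675.7 + 1506.9)/2 = 1091.3.
ΔI = 78490 − 57550 = 20940; midpoint Ī = (57550 + 78490)/2 = 68020.
η = (ΔQ/Q̄) ÷ (ΔI/Ī) = (831.2/1091.3) ÷ (20940/68020) = 2.474.
η > 1 ⇒ luxury.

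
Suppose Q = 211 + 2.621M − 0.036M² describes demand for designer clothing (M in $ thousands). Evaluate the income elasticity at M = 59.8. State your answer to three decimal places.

-0.422

At M = 59.8: Q = 238.9984.
dQ/dM = 2.621 − 0.072M = -1.68460.
η = (dQ/dM)·(M/Q) = -1.68460 × (59.8/238.9984) = -0.422.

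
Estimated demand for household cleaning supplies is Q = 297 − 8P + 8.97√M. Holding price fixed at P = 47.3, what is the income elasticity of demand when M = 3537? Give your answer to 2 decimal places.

0.59

At P = 47.3, M = 3537: Q = 452.070.
Holding P constant, ∂Q/∂M = 8.97/(2√M) = 0.0754128.
η_M = (∂Q/∂M)·(M/Q) = 0.0754128 × (3537/452.070) = 0.59.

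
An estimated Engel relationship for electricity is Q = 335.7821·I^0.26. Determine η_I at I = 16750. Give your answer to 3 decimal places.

0.260

For Q = A·I^β the income elasticity is constant and equal to β.
Here β = 0.26, so η = 0.260.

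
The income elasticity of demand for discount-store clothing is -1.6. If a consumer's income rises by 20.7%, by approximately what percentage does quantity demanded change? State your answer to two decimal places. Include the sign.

-33.12%

%ΔQ ≈ η × %ΔI = -1.6 × 20.7% = -33.12%.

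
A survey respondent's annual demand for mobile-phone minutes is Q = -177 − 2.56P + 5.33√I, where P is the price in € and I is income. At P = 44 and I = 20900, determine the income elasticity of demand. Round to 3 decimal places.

0.801

At P = 44, I = 20900: Q = 480.909.
Holding P constant, ∂Q/∂I = 5.33/(2√I) = 0.0184342.
η_I = (∂Q/∂I)·(I/Q) = 0.0184342 × (20900/480.909) = 0.801.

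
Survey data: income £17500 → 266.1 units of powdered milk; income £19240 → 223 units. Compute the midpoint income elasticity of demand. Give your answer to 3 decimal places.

-1.861

ΔQ = 223 − 266.1 = -43.1; midpoint Q̄ = (266.1 + 223)/2 = 244.55.
ΔI = 19240 − 17500 = 1740; midpoint Ī = (17500 + 19240)/2 = 18370.
η = (ΔQ/Q̄) ÷ (ΔI/Ī) = (-43.1/244.55) ÷ (1740/18370) = -1.861.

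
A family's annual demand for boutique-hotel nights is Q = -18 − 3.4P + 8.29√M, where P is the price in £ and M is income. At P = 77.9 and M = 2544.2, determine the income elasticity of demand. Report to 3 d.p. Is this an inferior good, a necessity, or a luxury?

1.545 (luxury)

At P = 77.9, M = 2544.2: Q = 135.288.
Holding P constant, ∂Q/∂M = 8.29/(2√M) = 0.0821767.
η_M = (∂Q/∂M)·(M/Q) = 0.0821767 × (2544.2/135.288) = 1.545.
Since η > 1, this is a luxury.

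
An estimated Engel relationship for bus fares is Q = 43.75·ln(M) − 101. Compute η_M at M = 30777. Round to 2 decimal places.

At M = 30777: Q = 351.135.
dQ/dM = 43.75/M = 0.00142152 at this income.
η = (dQ/dM)·(M/Q) = 0.00142152 × (30777/351.135) = 0.12.

0.12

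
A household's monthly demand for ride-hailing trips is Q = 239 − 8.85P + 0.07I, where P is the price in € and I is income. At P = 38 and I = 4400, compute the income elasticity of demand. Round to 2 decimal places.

At P = 38, I = 4400: Q = 210.700.
Holding P constant, ∂Q/∂I = 0.07.
η_I = (∂Q/∂I)·(I/Q) = 0.07 × (4400/210.700) = 1.46.

1.46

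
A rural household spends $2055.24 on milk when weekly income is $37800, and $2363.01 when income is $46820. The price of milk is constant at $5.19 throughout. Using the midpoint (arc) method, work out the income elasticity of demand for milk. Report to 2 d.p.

With a constant price, Q₁ = 2055.24/5.19 = 396.000 and Q₂ = 2363.01/5.19 = 455.301 (equivalently, work directly with expenditure since P cancels).
Midpoint %ΔQ = (2363.01 − 2055.24)/2209.13 = 0.13932; midpoint %ΔI = (46820 − 37800)/42310 = 0.21319.
η = 0.13932 / 0.21319 = 0.65.

0.65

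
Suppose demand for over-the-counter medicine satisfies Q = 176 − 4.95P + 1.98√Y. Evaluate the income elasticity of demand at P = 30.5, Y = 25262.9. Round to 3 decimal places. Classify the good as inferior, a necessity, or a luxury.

0.463 (necessity)

At P = 30.5, Y = 25262.9: Q = 339.732.
Holding P constant, ∂Q/∂Y = 1.98/(2√Y) = 0.00622865.
η_Y = (∂Q/∂Y)·(Y/Q) = 0.00622865 × (25262.9/339.732) = 0.463.
Since 0 < η < 1, this is a necessity.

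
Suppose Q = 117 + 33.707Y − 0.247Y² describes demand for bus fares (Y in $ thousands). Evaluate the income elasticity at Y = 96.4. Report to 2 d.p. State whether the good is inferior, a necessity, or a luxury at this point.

At Y = 96.4: Q = 1070.9937.
dQ/dY = 33.707 − 0.494Y = -13.91460.
η = (dQ/dY)·(Y/Q) = -13.91460 × (96.4/1070.9937) = -1.25.
η < 0 ⇒ inferior good.

-1.25 (inferior good)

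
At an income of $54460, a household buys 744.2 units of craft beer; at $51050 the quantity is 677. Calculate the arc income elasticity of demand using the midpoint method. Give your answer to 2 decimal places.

1.46

ΔQ = 677 − 744.2 = -67.2; midpoint Q̄ = (744.2 + 677)/2 = 710.6.
ΔI = 51050 − 54460 = -3410; midpoint Ī = (54460 + 51050)/2 = 52755.
η = (ΔQ/Q̄) ÷ (ΔI/Ī) = (-67.2/710.6) ÷ (-3410/52755) = 1.46.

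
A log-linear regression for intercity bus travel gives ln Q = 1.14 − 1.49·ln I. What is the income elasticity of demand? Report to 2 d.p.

-1.49

In a log-linear demand, the coefficient on ln I is the income elasticity.
So η = -1.49.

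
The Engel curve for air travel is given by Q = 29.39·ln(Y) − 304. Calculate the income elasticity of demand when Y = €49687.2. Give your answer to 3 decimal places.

2.128

At Y = 49687.2: Q = 13.809.
dQ/dY = 29.39/Y = 0.0005915 at this income.
η = (dQ/dY)·(Y/Q) = 0.0005915 × (49687.2/13.809) = 2.128.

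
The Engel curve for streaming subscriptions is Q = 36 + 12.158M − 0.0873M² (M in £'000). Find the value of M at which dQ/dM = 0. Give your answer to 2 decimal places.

dQ/dM = 12.158 − 0.1746M.
The good is inferior where dQ/dM < 0. Setting dQ/dM = 0 gives M = 12.158 / 0.1746 = 69.63.

69.63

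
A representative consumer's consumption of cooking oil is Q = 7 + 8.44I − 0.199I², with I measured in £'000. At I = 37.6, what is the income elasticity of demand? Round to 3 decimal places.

At I = 37.6: Q = 43.0058.
dQ/dI = 8.44 − 0.398I = -6.52480.
η = (dQ/dI)·(I/Q) = -6.52480 × (37.6/43.0058) = -5.705.

-5.705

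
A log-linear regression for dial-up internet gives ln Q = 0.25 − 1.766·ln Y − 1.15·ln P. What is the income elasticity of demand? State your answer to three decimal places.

-1.766

In a log-linear demand, the coefficient on ln Y is the income elasticity.
So η = -1.766.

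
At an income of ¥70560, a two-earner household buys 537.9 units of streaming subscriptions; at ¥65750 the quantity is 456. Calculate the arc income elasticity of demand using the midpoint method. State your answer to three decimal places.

ΔQ = 456 − 537.9 = -81.9; midpoint Q̄ = (537.9 + 456)/2 = 496.95.
ΔI = 65750 − 70560 = -4810; midpoint Ī = (70560 + 65750)/2 = 68155.
η = (ΔQ/Q̄) ÷ (ΔI/Ī) = (-81.9/496.95) ÷ (-4810/68155) = 2.335.

2.335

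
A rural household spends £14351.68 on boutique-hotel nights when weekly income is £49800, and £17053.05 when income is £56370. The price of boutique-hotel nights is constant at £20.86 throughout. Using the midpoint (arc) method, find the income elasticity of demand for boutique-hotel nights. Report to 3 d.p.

1.390

With a constant price, Q₁ = 14351.68/20.86 = 688.000 and Q₂ = 17053.05/20.86 = 817.500 (equivalently, work directly with expenditure since P cancels).
Midpoint %ΔQ = (17053.05 − 14351.68)/15702.37 = 0.17204; midpoint %ΔI = (56370 − 49800)/53085 = 0.12376.
η = 0.17204 / 0.12376 = 1.390.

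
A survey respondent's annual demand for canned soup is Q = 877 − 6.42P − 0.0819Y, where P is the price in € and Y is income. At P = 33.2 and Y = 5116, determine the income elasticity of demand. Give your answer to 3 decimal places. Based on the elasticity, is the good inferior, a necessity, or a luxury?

-1.711 (inferior good)

At P = 33.2, Y = 5116: Q = 244.856.
Holding P constant, ∂Q/∂Y = −0.0819.
η_Y = (∂Q/∂Y)·(Y/Q) = -0.0819 × (5116/244.856) = -1.711.
Since η < 0, this is an inferior good.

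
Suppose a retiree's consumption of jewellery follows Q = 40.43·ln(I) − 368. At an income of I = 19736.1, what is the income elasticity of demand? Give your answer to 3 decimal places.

At I = 19736.1: Q = 31.861.
dQ/dI = 40.43/I = 0.00204853 at this income.
η = (dQ/dI)·(I/Q) = 0.00204853 × (19736.1/31.861) = 1.269.

1.269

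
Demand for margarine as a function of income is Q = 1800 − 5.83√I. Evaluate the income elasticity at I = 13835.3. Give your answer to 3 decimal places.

-0.308

At I = 13835.3: Q = 1114.255.
dQ/dI = -5.83/(2√I) = -0.0247825 at this income.
η = (dQ/dI)·(I/Q) = -0.0247825 × (13835.3/1114.255) = -0.308.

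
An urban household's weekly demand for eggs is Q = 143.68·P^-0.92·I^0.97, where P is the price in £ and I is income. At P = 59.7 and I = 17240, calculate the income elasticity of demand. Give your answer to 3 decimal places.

0.970

For a multiplicative demand Q = A·P^α·I^β, the income elasticity is β everywhere.
Here β = 0.97, so η = 0.970.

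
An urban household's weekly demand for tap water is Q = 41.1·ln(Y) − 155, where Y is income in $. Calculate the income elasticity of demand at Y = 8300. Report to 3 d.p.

At Y = 8300: Q = 215.887.
dQ/dY = 41.1/Y = 0.00495181 at this income.
η = (dQ/dY)·(Y/Q) = 0.00495181 × (8300/215.887) = 0.190.

0.190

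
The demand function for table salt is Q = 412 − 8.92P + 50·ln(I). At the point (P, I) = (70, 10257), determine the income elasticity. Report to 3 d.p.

At P = 70, I = 10257: Q = 249.386.
Holding P constant, ∂Q/∂I = 50/I = 0.00487472.
η_I = (∂Q/∂I)·(I/Q) = 0.00487472 × (10257/249.386) = 0.200.

0.200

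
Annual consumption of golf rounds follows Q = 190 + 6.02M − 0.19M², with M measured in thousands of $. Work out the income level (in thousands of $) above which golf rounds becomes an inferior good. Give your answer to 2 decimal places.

15.84

dQ/dM = 6.02 − 0.38M.
The good is inferior where dQ/dM < 0. Setting dQ/dM = 0 gives M = 6.02 / 0.38 = 15.84.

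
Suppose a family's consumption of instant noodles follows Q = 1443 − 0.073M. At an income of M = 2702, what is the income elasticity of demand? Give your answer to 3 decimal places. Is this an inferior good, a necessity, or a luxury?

-0.158 (inferior good)

At M = 2702: Q = 1245.754.
dQ/dM = −0.073.
η = (dQ/dM)·(M/Q) = -0.073 × (2702/1245.754) = -0.158.
Since η < 0, the good is an inferior good.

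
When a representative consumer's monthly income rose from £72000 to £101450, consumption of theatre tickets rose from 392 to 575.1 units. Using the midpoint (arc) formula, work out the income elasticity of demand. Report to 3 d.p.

1.115

ΔQ = 575.1 − 392 = 183.1; midpoint Q̄ = (392 + 575.1)/2 = 483.55.
ΔI = 101450 − 72000 = 29450; midpoint Ī = (72000 + 101450)/2 = 86725.
η = (ΔQ/Q̄) ÷ (ΔI/Ī) = (183.1/483.55) ÷ (29450/86725) = 1.115.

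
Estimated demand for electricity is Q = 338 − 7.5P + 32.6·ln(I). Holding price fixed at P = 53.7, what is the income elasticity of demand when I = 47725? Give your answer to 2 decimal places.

At P = 53.7, I = 47725: Q = 286.457.
Holding P constant, ∂Q/∂I = 32.6/I = 0.00068308.
η_I = (∂Q/∂I)·(I/Q) = 0.00068308 × (47725/286.457) = 0.11.

0.11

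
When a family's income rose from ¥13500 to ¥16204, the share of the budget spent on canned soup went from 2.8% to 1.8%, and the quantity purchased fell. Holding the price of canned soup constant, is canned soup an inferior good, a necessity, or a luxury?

Quantity demanded falls as income rises, so η < 0.

inferior good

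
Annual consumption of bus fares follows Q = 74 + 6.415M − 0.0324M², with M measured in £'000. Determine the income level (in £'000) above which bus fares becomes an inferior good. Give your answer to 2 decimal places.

dQ/dM = 6.415 − 0.0648M.
The good is inferior where dQ/dM < 0. Setting dQ/dM = 0 gives M = 6.415 / 0.0648 = 99.00.

99.00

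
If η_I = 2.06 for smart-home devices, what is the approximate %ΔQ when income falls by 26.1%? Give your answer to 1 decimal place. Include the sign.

%ΔQ ≈ η × %ΔI = 2.06 × (-26.1%) = -53.8%.

-53.8%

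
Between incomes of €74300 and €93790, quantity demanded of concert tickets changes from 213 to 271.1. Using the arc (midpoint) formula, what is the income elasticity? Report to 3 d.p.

ΔQ = 271.1 − 213 = 58.1; midpoint Q̄ = (213 + 271.1)/2 = 242.05.
ΔI = 93790 − 74300 = 19490; midpoint Ī = (74300 + 93790)/2 = 84045.
η = (ΔQ/Q̄) ÷ (ΔI/Ī) = (58.1/242.05) ÷ (19490/84045) = 1.035.

1.035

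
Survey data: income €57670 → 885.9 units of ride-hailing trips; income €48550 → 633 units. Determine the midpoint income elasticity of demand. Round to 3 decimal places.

1.939

ΔQ = 633 − 885.9 = -252.9; midpoint Q̄ = (885.9 + 633)/2 = 759.45.
ΔI = 48550 − 57670 = -9120; midpoint Ī = (57670 + 48550)/2 = 53110.
η = (ΔQ/Q̄) ÷ (ΔI/Ī) = (-252.9/759.45) ÷ (-9120/53110) = 1.939.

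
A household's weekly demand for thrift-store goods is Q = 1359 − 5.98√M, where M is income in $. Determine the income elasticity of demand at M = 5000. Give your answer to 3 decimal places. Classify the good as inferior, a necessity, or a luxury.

-0.226 (inferior good)

At M = 5000: Q = 936.150.
dQ/dM = -5.98/(2√M) = -0.042285 at this income.
η = (dQ/dM)·(M/Q) = -0.042285 × (5000/936.150) = -0.226.
Since η < 0, the good is an inferior good.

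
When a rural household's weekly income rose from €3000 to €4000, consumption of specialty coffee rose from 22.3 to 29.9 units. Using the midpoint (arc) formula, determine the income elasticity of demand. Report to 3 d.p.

ΔQ = 29.9 − 22.3 = 7.6; midpoint Q̄ = (22.3 + 29.9)/2 = 26.1.
ΔI = 4000 − 3000 = 1000; midpoint Ī = (3000 + 4000)/2 = 3500.
η = (ΔQ/Q̄) ÷ (ΔI/Ī) = (7.6/26.1) ÷ (1000/3500) = 1.019.

1.019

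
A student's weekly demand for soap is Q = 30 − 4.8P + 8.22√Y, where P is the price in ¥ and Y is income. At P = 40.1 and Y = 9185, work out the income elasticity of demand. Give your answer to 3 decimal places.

0.630

At P = 40.1, Y = 9185: Q = 625.312.
Holding P constant, ∂Q/∂Y = 8.22/(2√Y) = 0.0428847.
η_Y = (∂Q/∂Y)·(Y/Q) = 0.0428847 × (9185/625.312) = 0.630.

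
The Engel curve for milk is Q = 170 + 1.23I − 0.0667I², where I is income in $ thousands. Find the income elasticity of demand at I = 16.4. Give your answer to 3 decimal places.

-0.091

At I = 16.4: Q = 172.2324.
dQ/dI = 1.23 − 0.1334I = -0.95776.
η = (dQ/dI)·(I/Q) = -0.95776 × (16.4/172.2324) = -0.091.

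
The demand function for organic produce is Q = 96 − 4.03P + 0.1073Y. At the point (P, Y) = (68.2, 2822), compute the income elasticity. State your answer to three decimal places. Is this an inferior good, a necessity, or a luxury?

2.443 (luxury)

At P = 68.2, Y = 2822: Q = 123.955.
Holding P constant, ∂Q/∂Y = 0.1073.
η_Y = (∂Q/∂Y)·(Y/Q) = 0.1073 × (2822/123.955) = 2.443.
Since η > 1, this is a luxury.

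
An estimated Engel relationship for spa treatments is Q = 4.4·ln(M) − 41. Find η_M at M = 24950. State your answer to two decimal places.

1.24

At M = 24950: Q = 3.548.
dQ/dM = 4.4/M = 0.000176353 at this income.
η = (dQ/dM)·(M/Q) = 0.000176353 × (24950/3.548) = 1.24.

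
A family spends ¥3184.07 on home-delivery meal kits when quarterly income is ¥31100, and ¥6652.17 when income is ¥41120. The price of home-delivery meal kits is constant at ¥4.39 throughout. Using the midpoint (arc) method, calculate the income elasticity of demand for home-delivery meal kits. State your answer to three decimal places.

With a constant price, Q₁ = 3184.07/4.39 = 725.301 and Q₂ = 6652.17/4.39 = 1515.301 (equivalently, work directly with expenditure since P cancels).
Midpoint %ΔQ = (6652.17 − 3184.07)/4918.12 = 0.70517; midpoint %ΔI = (41120 − 31100)/36110 = 0.27749.
η = 0.70517 / 0.27749 = 2.541.

2.541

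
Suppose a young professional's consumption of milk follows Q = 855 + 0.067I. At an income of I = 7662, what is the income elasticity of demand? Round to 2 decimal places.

At I = 7662: Q = 1368.354.
dQ/dI = 0.067.
η = (dQ/dI)·(I/Q) = 0.067 × (7662/1368.354) = 0.38.

0.38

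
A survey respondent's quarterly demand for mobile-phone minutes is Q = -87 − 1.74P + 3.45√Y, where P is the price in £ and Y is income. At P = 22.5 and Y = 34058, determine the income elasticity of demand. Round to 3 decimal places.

At P = 22.5, Y = 34058: Q = 510.541.
Holding P constant, ∂Q/∂Y = 3.45/(2√Y) = 0.00934716.
η_Y = (∂Q/∂Y)·(Y/Q) = 0.00934716 × (34058/510.541) = 0.624.

0.624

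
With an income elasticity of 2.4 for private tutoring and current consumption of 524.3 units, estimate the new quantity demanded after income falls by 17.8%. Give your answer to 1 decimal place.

%ΔQ ≈ η × %ΔI = 2.4 × (-17.8%) = -42.72%.
New Q ≈ 524.3 × (1 − 0.4272) = 300.3.

300.3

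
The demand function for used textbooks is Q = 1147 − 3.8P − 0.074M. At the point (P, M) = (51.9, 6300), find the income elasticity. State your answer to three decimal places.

-0.964

At P = 51.9, M = 6300: Q = 483.580.
Holding P constant, ∂Q/∂M = −0.074.
η_M = (∂Q/∂M)·(M/Q) = -0.074 × (6300/483.580) = -0.964.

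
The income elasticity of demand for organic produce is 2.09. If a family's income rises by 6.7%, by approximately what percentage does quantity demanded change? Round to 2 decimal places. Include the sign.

%ΔQ ≈ η × %ΔI = 2.09 × 6.7% = 14.00%.

14.00%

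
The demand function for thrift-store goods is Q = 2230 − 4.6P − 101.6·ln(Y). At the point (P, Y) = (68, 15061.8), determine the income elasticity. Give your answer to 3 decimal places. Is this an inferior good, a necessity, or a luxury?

At P = 68, Y = 15061.8: Q = 939.816.
Holding P constant, ∂Q/∂Y = -101.6/Y = -0.00674554.
η_Y = (∂Q/∂Y)·(Y/Q) = -0.00674554 × (15061.8/939.816) = -0.108.
Since η < 0, this is an inferior good.

-0.108 (inferior good)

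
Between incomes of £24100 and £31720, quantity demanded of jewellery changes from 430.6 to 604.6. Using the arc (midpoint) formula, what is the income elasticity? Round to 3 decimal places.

ΔQ = 604.6 − 430.6 = 174; midpoint Q̄ = (430.6 + 604.6)/2 = 517.6.
ΔI = 31720 − 24100 = 7620; midpoint Ī = (24100 + 31720)/2 = 27910.
η = (ΔQ/Q̄) ÷ (ΔI/Ī) = (174/517.6) ÷ (7620/27910) = 1.231.

1.231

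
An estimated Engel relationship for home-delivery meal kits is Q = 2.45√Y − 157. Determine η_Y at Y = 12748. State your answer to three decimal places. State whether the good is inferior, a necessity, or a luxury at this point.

At Y = 12748: Q = 119.622.
dQ/dY = 2.45/(2√Y) = 0.0108496 at this income.
η = (dQ/dY)·(Y/Q) = 0.0108496 × (12748/119.622) = 1.156.
Since η > 1, the good is a luxury.

1.156 (luxury)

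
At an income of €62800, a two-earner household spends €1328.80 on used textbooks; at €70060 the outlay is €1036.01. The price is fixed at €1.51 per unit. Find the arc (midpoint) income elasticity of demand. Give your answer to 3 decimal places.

With a constant price, Q₁ = 1328.80/1.51 = 880.000 and Q₂ = 1036.01/1.51 = 686.099 (equivalently, work directly with expenditure since P cancels).
Midpoint %ΔQ = (1036.01 − 1328.80)/1182.41 = -0.24762; midpoint %ΔI = (70060 − 62800)/66430 = 0.10929.
η = -0.24762 / 0.10929 = -2.266.

-2.266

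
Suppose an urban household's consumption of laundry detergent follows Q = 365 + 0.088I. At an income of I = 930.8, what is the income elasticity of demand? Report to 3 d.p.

At I = 930.8: Q = 446.910.
dQ/dI = 0.088.
η = (dQ/dI)·(I/Q) = 0.088 × (930.8/446.910) = 0.183.

0.183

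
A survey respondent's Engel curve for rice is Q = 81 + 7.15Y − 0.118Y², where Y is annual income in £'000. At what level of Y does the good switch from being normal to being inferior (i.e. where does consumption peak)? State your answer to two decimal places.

30.30

dQ/dY = 7.15 − 0.236Y.
The good is inferior where dQ/dY < 0. Setting dQ/dY = 0 gives Y = 7.15 / 0.236 = 30.30.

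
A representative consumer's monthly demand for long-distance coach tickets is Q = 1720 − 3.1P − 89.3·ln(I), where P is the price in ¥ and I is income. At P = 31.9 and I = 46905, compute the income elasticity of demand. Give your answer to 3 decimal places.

At P = 31.9, I = 46905: Q = 660.610.
Holding P constant, ∂Q/∂I = -89.3/I = -0.00190385.
η_I = (∂Q/∂I)·(I/Q) = -0.00190385 × (46905/660.610) = -0.135.

-0.135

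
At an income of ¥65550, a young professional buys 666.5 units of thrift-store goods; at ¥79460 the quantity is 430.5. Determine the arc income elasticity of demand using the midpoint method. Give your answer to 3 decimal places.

-2.243

ΔQ = 430.5 − 666.5 = -236; midpoint Q̄ = (666.5 + 430.5)/2 = 548.5.
ΔI = 79460 − 65550 = 13910; midpoint Ī = (65550 + 79460)/2 = 72505.
η = (ΔQ/Q̄) ÷ (ΔI/Ī) = (-236/548.5) ÷ (13910/72505) = -2.243.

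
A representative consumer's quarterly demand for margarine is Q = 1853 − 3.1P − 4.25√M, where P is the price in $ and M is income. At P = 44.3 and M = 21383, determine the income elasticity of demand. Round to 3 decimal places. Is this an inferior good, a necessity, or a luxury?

-0.284 (inferior good)

At P = 44.3, M = 21383: Q = 1094.196.
Holding P constant, ∂Q/∂M = -4.25/(2√M) = -0.014532.
η_M = (∂Q/∂M)·(M/Q) = -0.014532 × (21383/1094.196) = -0.284.
Since η < 0, this is an inferior good.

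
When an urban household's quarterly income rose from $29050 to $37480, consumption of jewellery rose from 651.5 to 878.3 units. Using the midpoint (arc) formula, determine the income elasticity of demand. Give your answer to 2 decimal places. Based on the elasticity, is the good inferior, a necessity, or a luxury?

1.17 (luxury)

ΔQ = 878.3 − 651.5 = 226.8; midpoint Q̄ = (651.5 + 878.3)/2 = 764.9.
ΔI = 37480 − 29050 = 8430; midpoint Ī = (29050 + 37480)/2 = 33265.
η = (ΔQ/Q̄) ÷ (ΔI/Ī) = (226.8/764.9) ÷ (8430/33265) = 1.17.
η > 1 ⇒ luxury.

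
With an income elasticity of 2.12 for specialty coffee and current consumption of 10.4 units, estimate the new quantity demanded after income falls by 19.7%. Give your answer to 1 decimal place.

%ΔQ ≈ η × %ΔI = 2.12 × (-19.7%) = -41.764%.
New Q ≈ 10.4 × (1 − 0.41764) = 6.1.

6.1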